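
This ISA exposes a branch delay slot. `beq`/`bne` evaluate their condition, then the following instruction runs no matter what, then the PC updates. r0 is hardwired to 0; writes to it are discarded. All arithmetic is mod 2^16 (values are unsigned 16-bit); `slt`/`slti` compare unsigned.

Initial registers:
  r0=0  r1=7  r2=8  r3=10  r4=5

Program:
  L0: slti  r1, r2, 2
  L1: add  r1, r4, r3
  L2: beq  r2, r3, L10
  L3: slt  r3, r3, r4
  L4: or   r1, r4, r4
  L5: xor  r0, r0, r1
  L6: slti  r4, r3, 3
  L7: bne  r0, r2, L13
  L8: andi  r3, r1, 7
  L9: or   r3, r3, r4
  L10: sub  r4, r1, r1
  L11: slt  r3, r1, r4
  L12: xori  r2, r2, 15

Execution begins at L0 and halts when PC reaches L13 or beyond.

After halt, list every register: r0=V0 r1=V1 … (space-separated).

  step pc=0: slti  r1, r2, 2  regs=(0,0,8,10,5)
  step pc=1: add  r1, r4, r3  regs=(0,15,8,10,5)
  step pc=2: beq  r2, r3, L10  cond=F  regs=(0,15,8,10,5)
  step pc=3: slt  r3, r3, r4  regs=(0,15,8,0,5)
  step pc=4: or   r1, r4, r4  regs=(0,5,8,0,5)
  step pc=5: xor  r0, r0, r1  regs=(0,5,8,0,5)
  step pc=6: slti  r4, r3, 3  regs=(0,5,8,0,1)
  step pc=7: bne  r0, r2, L13  cond=T  regs=(0,5,8,0,1)
  step pc=8: andi  r3, r1, 7  regs=(0,5,8,5,1)

r0=0 r1=5 r2=8 r3=5 r4=1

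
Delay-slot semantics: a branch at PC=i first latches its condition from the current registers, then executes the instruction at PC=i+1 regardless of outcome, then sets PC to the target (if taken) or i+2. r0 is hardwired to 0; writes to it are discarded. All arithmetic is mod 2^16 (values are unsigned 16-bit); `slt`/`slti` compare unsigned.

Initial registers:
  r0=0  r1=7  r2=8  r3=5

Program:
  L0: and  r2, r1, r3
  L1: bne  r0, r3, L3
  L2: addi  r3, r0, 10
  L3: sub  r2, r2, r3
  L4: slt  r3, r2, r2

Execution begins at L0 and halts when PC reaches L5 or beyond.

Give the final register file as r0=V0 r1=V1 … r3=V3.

  step pc=0: and  r2, r1, r3  regs=(0,7,5,5)
  step pc=1: bne  r0, r3, L3  cond=T  regs=(0,7,5,5)
  step pc=2: addi  r3, r0, 10  regs=(0,7,5,10)
  step pc=3: sub  r2, r2, r3  regs=(0,7,65531,10)
  step pc=4: slt  r3, r2, r2  regs=(0,7,65531,0)

r0=0 r1=7 r2=65531 r3=0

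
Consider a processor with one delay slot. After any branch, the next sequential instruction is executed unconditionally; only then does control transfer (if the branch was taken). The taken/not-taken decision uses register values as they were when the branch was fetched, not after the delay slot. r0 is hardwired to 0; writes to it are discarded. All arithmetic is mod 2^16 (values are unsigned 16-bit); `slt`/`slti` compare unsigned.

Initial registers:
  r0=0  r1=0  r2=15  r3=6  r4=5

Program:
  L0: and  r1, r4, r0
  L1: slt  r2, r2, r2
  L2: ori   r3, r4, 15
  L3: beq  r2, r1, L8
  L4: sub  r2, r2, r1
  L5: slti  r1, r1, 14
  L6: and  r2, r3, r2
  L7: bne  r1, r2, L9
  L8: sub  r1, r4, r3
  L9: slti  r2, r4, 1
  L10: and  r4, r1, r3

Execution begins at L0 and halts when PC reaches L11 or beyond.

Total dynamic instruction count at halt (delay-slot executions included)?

8

  step pc=0: and  r1, r4, r0  regs=(0,0,15,6,5)
  step pc=1: slt  r2, r2, r2  regs=(0,0,0,6,5)
  step pc=2: ori   r3, r4, 15  regs=(0,0,0,15,5)
  step pc=3: beq  r2, r1, L8  cond=T  regs=(0,0,0,15,5)
  step pc=4: sub  r2, r2, r1  regs=(0,0,0,15,5)
  step pc=8: sub  r1, r4, r3  regs=(0,65526,0,15,5)
  step pc=9: slti  r2, r4, 1  regs=(0,65526,0,15,5)
  step pc=10: and  r4, r1, r3  regs=(0,65526,0,15,6)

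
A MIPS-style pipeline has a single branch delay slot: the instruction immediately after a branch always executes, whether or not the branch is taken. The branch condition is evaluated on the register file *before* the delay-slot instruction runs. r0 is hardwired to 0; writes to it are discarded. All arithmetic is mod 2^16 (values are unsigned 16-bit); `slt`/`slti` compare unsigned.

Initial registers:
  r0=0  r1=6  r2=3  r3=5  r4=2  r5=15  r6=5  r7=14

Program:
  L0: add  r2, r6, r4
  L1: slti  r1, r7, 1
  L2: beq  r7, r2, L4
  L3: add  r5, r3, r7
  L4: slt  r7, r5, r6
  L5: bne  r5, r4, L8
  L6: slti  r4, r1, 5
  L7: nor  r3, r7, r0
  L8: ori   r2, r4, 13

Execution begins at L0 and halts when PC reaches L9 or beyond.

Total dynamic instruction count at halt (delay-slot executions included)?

8

PC=0  add  r2, r6, r4        | r0=0 r1=6 r2=7 r3=5 r4=2 r5=15 r6=5 r7=14
PC=1  slti  r1, r7, 1        | r0=0 r1=0 r2=7 r3=5 r4=2 r5=15 r6=5 r7=14
PC=2  beq  r7, r2, L4        | r0=0 r1=0 r2=7 r3=5 r4=2 r5=15 r6=5 r7=14  [not taken]
PC=3  add  r5, r3, r7        | r0=0 r1=0 r2=7 r3=5 r4=2 r5=19 r6=5 r7=14
PC=4  slt  r7, r5, r6        | r0=0 r1=0 r2=7 r3=5 r4=2 r5=19 r6=5 r7=0
PC=5  bne  r5, r4, L8        | r0=0 r1=0 r2=7 r3=5 r4=2 r5=19 r6=5 r7=0  [TAKEN]
PC=6  slti  r4, r1, 5        | r0=0 r1=0 r2=7 r3=5 r4=1 r5=19 r6=5 r7=0
PC=8  ori   r2, r4, 13       | r0=0 r1=0 r2=13 r3=5 r4=1 r5=19 r6=5 r7=0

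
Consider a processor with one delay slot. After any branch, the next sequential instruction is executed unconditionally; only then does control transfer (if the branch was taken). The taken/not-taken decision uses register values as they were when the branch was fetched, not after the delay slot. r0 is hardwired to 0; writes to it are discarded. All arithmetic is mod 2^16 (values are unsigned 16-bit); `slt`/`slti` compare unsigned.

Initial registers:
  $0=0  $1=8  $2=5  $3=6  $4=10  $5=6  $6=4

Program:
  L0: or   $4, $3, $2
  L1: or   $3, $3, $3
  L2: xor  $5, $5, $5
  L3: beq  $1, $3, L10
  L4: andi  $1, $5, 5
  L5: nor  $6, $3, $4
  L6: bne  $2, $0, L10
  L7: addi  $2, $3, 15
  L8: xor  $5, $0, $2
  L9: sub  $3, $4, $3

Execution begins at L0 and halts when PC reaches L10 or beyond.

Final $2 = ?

  step pc=0: or   $4, $3, $2  regs=(0,8,5,6,7,6,4)
  step pc=1: or   $3, $3, $3  regs=(0,8,5,6,7,6,4)
  step pc=2: xor  $5, $5, $5  regs=(0,8,5,6,7,0,4)
  step pc=3: beq  $1, $3, L10  cond=F  regs=(0,8,5,6,7,0,4)
  step pc=4: andi  $1, $5, 5  regs=(0,0,5,6,7,0,4)
  step pc=5: nor  $6, $3, $4  regs=(0,0,5,6,7,0,65528)
  step pc=6: bne  $2, $0, L10  cond=T  regs=(0,0,5,6,7,0,65528)
  step pc=7: addi  $2, $3, 15  regs=(0,0,21,6,7,0,65528)

21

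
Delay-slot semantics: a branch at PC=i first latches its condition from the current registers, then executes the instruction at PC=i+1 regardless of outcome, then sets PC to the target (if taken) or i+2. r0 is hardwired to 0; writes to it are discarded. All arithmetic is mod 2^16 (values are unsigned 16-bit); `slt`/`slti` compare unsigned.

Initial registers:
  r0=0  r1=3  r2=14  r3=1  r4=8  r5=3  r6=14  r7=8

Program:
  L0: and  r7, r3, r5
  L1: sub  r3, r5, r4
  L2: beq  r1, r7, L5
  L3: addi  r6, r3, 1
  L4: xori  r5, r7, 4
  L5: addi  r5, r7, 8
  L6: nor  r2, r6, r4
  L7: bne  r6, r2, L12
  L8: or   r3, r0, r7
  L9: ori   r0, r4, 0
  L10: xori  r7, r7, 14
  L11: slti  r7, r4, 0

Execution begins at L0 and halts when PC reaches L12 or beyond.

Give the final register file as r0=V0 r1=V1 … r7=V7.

r0=0 r1=3 r2=3 r3=1 r4=8 r5=9 r6=65532 r7=1

#0 and  r7, r3, r5 ; 0/3/14/1/8/3/14/1
#1 sub  r3, r5, r4 ; 0/3/14/65531/8/3/14/1
#2 beq  r1, r7, L5 ; 0/3/14/65531/8/3/14/1 ; →fallthru
#3 addi  r6, r3, 1 ; 0/3/14/65531/8/3/65532/1
#4 xori  r5, r7, 4 ; 0/3/14/65531/8/5/65532/1
#5 addi  r5, r7, 8 ; 0/3/14/65531/8/9/65532/1
#6 nor  r2, r6, r4 ; 0/3/3/65531/8/9/65532/1
#7 bne  r6, r2, L12 ; 0/3/3/65531/8/9/65532/1 ; →target
#8 or   r3, r0, r7 ; 0/3/3/1/8/9/65532/1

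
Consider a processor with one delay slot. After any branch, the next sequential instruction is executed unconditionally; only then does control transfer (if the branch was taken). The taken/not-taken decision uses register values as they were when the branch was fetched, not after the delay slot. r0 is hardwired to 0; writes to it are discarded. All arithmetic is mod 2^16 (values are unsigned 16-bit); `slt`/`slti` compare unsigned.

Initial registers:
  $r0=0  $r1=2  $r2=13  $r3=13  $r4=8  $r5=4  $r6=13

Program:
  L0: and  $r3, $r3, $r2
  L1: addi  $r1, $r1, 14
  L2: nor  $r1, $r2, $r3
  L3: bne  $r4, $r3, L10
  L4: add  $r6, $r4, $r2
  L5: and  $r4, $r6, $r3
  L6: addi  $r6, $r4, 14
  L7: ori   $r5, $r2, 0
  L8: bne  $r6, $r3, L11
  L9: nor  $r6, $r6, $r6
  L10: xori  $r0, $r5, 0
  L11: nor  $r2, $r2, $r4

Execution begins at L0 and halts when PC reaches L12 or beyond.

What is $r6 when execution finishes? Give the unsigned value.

21

  step pc=0: and  $r3, $r3, $r2  regs=(0,2,13,13,8,4,13)
  step pc=1: addi  $r1, $r1, 14  regs=(0,16,13,13,8,4,13)
  step pc=2: nor  $r1, $r2, $r3  regs=(0,65522,13,13,8,4,13)
  step pc=3: bne  $r4, $r3, L10  cond=T  regs=(0,65522,13,13,8,4,13)
  step pc=4: add  $r6, $r4, $r2  regs=(0,65522,13,13,8,4,21)
  step pc=10: xori  $r0, $r5, 0  regs=(0,65522,13,13,8,4,21)
  step pc=11: nor  $r2, $r2, $r4  regs=(0,65522,65522,13,8,4,21)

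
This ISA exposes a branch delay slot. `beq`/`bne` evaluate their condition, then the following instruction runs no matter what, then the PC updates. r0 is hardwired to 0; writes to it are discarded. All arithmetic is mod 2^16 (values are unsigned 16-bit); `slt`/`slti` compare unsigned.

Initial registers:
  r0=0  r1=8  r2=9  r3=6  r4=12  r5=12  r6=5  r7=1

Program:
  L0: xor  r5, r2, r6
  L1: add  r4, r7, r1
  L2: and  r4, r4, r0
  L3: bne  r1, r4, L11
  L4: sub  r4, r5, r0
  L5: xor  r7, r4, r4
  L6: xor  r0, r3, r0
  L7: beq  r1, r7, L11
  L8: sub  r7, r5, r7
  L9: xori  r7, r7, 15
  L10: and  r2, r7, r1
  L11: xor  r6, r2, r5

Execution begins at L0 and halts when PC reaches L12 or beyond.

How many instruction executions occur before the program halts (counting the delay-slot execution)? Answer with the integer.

6

#0 xor  r5, r2, r6 ; 0/8/9/6/12/12/5/1
#1 add  r4, r7, r1 ; 0/8/9/6/9/12/5/1
#2 and  r4, r4, r0 ; 0/8/9/6/0/12/5/1
#3 bne  r1, r4, L11 ; 0/8/9/6/0/12/5/1 ; →target
#4 sub  r4, r5, r0 ; 0/8/9/6/12/12/5/1
#11 xor  r6, r2, r5 ; 0/8/9/6/12/12/5/1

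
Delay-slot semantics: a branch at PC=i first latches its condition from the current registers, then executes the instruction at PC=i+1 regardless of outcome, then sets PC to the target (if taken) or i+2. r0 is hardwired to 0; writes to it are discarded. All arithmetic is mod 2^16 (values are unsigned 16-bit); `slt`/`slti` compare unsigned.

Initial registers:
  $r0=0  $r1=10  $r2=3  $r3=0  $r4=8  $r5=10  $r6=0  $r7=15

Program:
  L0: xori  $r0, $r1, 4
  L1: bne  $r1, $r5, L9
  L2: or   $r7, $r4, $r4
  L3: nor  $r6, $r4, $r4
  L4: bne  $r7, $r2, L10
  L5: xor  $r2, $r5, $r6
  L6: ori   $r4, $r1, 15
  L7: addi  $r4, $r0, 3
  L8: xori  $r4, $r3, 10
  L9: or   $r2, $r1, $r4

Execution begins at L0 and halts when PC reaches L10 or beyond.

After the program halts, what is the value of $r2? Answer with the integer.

[0] xori  $r0, $r1, 4  →  {$r0:0, $r1:10, $r2:3, $r3:0, $r4:8, $r5:10, $r6:0, $r7:15}
[1] bne  $r1, $r5, L9  →  {$r0:0, $r1:10, $r2:3, $r3:0, $r4:8, $r5:10, $r6:0, $r7:15}  ⟨branch fallthrough⟩
[2] or   $r7, $r4, $r4  →  {$r0:0, $r1:10, $r2:3, $r3:0, $r4:8, $r5:10, $r6:0, $r7:8}
[3] nor  $r6, $r4, $r4  →  {$r0:0, $r1:10, $r2:3, $r3:0, $r4:8, $r5:10, $r6:65527, $r7:8}
[4] bne  $r7, $r2, L10  →  {$r0:0, $r1:10, $r2:3, $r3:0, $r4:8, $r5:10, $r6:65527, $r7:8}  ⟨branch taken⟩
[5] xor  $r2, $r5, $r6  →  {$r0:0, $r1:10, $r2:65533, $r3:0, $r4:8, $r5:10, $r6:65527, $r7:8}

65533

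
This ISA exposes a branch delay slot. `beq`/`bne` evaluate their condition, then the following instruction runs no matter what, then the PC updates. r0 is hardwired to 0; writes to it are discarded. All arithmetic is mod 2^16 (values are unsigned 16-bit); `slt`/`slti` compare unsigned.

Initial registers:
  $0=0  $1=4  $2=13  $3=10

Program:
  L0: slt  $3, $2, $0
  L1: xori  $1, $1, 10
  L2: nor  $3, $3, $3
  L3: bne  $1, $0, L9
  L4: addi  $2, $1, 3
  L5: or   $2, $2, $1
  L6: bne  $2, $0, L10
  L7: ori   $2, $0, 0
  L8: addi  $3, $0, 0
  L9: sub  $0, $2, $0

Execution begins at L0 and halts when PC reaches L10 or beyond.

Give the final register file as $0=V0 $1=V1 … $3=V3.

$0=0 $1=14 $2=17 $3=65535

  step pc=0: slt  $3, $2, $0  regs=(0,4,13,0)
  step pc=1: xori  $1, $1, 10  regs=(0,14,13,0)
  step pc=2: nor  $3, $3, $3  regs=(0,14,13,65535)
  step pc=3: bne  $1, $0, L9  cond=T  regs=(0,14,13,65535)
  step pc=4: addi  $2, $1, 3  regs=(0,14,17,65535)
  step pc=9: sub  $0, $2, $0  regs=(0,14,17,65535)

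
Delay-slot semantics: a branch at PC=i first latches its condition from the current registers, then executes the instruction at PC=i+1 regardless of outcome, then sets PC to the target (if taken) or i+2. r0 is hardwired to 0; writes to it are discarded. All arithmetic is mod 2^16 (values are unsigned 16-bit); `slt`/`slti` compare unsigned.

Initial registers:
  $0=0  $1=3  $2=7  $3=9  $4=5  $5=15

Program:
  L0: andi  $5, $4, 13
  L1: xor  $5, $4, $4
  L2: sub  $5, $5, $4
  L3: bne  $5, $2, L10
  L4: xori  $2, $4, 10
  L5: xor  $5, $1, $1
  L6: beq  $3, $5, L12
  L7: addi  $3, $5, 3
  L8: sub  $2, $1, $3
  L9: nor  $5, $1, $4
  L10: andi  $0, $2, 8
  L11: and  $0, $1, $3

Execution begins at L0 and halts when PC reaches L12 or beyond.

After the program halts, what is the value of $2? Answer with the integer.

15

[0] andi  $5, $4, 13  →  {$0:0, $1:3, $2:7, $3:9, $4:5, $5:5}
[1] xor  $5, $4, $4  →  {$0:0, $1:3, $2:7, $3:9, $4:5, $5:0}
[2] sub  $5, $5, $4  →  {$0:0, $1:3, $2:7, $3:9, $4:5, $5:65531}
[3] bne  $5, $2, L10  →  {$0:0, $1:3, $2:7, $3:9, $4:5, $5:65531}  ⟨branch taken⟩
[4] xori  $2, $4, 10  →  {$0:0, $1:3, $2:15, $3:9, $4:5, $5:65531}
[10] andi  $0, $2, 8  →  {$0:0, $1:3, $2:15, $3:9, $4:5, $5:65531}
[11] and  $0, $1, $3  →  {$0:0, $1:3, $2:15, $3:9, $4:5, $5:65531}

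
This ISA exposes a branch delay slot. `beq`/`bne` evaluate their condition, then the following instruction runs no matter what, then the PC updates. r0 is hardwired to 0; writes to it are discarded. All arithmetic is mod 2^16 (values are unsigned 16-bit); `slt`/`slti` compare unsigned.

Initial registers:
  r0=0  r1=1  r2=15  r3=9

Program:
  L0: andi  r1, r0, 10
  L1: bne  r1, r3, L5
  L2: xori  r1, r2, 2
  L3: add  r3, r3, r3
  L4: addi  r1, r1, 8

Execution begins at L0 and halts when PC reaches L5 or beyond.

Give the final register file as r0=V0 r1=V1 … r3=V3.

#0 andi  r1, r0, 10 ; 0/0/15/9
#1 bne  r1, r3, L5 ; 0/0/15/9 ; →target
#2 xori  r1, r2, 2 ; 0/13/15/9

r0=0 r1=13 r2=15 r3=9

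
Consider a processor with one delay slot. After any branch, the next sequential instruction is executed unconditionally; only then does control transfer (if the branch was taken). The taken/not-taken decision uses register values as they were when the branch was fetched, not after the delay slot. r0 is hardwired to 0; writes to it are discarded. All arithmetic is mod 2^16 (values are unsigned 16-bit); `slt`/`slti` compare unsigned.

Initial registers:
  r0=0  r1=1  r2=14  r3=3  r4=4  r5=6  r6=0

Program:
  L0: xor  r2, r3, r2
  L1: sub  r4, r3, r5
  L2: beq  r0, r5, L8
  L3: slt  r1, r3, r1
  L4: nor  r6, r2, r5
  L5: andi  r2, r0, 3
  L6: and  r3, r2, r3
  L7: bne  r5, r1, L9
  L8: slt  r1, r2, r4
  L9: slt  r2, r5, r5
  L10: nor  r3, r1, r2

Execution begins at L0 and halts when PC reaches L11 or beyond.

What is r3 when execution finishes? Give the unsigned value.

65534

#0 xor  r2, r3, r2 ; 0/1/13/3/4/6/0
#1 sub  r4, r3, r5 ; 0/1/13/3/65533/6/0
#2 beq  r0, r5, L8 ; 0/1/13/3/65533/6/0 ; →fallthru
#3 slt  r1, r3, r1 ; 0/0/13/3/65533/6/0
#4 nor  r6, r2, r5 ; 0/0/13/3/65533/6/65520
#5 andi  r2, r0, 3 ; 0/0/0/3/65533/6/65520
#6 and  r3, r2, r3 ; 0/0/0/0/65533/6/65520
#7 bne  r5, r1, L9 ; 0/0/0/0/65533/6/65520 ; →target
#8 slt  r1, r2, r4 ; 0/1/0/0/65533/6/65520
#9 slt  r2, r5, r5 ; 0/1/0/0/65533/6/65520
#10 nor  r3, r1, r2 ; 0/1/0/65534/65533/6/65520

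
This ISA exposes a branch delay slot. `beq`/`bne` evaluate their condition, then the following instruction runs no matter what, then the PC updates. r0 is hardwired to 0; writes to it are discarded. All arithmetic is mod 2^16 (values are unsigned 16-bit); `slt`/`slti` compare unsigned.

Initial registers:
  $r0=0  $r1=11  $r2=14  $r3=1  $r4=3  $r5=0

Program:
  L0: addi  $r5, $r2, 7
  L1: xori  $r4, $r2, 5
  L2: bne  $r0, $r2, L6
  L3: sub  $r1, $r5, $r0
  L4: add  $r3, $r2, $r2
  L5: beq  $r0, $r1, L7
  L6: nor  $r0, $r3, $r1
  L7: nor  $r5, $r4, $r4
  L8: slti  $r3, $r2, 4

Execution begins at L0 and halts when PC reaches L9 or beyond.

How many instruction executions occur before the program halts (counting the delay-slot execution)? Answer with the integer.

7

[0] addi  $r5, $r2, 7  →  {$r0:0, $r1:11, $r2:14, $r3:1, $r4:3, $r5:21}
[1] xori  $r4, $r2, 5  →  {$r0:0, $r1:11, $r2:14, $r3:1, $r4:11, $r5:21}
[2] bne  $r0, $r2, L6  →  {$r0:0, $r1:11, $r2:14, $r3:1, $r4:11, $r5:21}  ⟨branch taken⟩
[3] sub  $r1, $r5, $r0  →  {$r0:0, $r1:21, $r2:14, $r3:1, $r4:11, $r5:21}
[6] nor  $r0, $r3, $r1  →  {$r0:0, $r1:21, $r2:14, $r3:1, $r4:11, $r5:21}
[7] nor  $r5, $r4, $r4  →  {$r0:0, $r1:21, $r2:14, $r3:1, $r4:11, $r5:65524}
[8] slti  $r3, $r2, 4  →  {$r0:0, $r1:21, $r2:14, $r3:0, $r4:11, $r5:65524}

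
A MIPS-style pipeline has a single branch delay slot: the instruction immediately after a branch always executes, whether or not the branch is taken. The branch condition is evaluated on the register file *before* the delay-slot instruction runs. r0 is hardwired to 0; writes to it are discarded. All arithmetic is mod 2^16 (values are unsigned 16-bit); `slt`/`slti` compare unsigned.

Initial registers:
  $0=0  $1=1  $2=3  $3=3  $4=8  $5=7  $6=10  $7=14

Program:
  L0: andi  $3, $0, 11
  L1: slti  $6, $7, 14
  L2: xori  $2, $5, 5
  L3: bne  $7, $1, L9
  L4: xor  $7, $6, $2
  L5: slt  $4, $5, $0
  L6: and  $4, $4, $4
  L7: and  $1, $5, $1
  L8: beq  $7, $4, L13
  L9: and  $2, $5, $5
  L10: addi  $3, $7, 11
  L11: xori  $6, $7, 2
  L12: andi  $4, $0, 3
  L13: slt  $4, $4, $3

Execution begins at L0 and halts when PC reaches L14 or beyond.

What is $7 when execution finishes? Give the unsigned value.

[0] andi  $3, $0, 11  →  {$0:0, $1:1, $2:3, $3:0, $4:8, $5:7, $6:10, $7:14}
[1] slti  $6, $7, 14  →  {$0:0, $1:1, $2:3, $3:0, $4:8, $5:7, $6:0, $7:14}
[2] xori  $2, $5, 5  →  {$0:0, $1:1, $2:2, $3:0, $4:8, $5:7, $6:0, $7:14}
[3] bne  $7, $1, L9  →  {$0:0, $1:1, $2:2, $3:0, $4:8, $5:7, $6:0, $7:14}  ⟨branch taken⟩
[4] xor  $7, $6, $2  →  {$0:0, $1:1, $2:2, $3:0, $4:8, $5:7, $6:0, $7:2}
[9] and  $2, $5, $5  →  {$0:0, $1:1, $2:7, $3:0, $4:8, $5:7, $6:0, $7:2}
[10] addi  $3, $7, 11  →  {$0:0, $1:1, $2:7, $3:13, $4:8, $5:7, $6:0, $7:2}
[11] xori  $6, $7, 2  →  {$0:0, $1:1, $2:7, $3:13, $4:8, $5:7, $6:0, $7:2}
[12] andi  $4, $0, 3  →  {$0:0, $1:1, $2:7, $3:13, $4:0, $5:7, $6:0, $7:2}
[13] slt  $4, $4, $3  →  {$0:0, $1:1, $2:7, $3:13, $4:1, $5:7, $6:0, $7:2}

2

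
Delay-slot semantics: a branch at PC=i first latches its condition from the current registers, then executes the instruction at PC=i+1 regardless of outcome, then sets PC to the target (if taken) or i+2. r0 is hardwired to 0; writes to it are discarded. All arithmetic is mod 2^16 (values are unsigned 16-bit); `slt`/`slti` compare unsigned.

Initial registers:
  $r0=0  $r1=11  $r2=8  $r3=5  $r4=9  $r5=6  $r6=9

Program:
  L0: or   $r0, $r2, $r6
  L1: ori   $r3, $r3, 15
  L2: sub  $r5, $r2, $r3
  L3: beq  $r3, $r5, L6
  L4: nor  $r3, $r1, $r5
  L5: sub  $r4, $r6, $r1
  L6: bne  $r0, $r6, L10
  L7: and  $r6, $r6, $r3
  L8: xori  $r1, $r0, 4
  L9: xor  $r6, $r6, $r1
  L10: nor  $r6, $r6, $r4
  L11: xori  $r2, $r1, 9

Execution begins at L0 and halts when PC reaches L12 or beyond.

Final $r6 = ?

#0 or   $r0, $r2, $r6 ; 0/11/8/5/9/6/9
#1 ori   $r3, $r3, 15 ; 0/11/8/15/9/6/9
#2 sub  $r5, $r2, $r3 ; 0/11/8/15/9/65529/9
#3 beq  $r3, $r5, L6 ; 0/11/8/15/9/65529/9 ; →fallthru
#4 nor  $r3, $r1, $r5 ; 0/11/8/4/9/65529/9
#5 sub  $r4, $r6, $r1 ; 0/11/8/4/65534/65529/9
#6 bne  $r0, $r6, L10 ; 0/11/8/4/65534/65529/9 ; →target
#7 and  $r6, $r6, $r3 ; 0/11/8/4/65534/65529/0
#10 nor  $r6, $r6, $r4 ; 0/11/8/4/65534/65529/1
#11 xori  $r2, $r1, 9 ; 0/11/2/4/65534/65529/1

1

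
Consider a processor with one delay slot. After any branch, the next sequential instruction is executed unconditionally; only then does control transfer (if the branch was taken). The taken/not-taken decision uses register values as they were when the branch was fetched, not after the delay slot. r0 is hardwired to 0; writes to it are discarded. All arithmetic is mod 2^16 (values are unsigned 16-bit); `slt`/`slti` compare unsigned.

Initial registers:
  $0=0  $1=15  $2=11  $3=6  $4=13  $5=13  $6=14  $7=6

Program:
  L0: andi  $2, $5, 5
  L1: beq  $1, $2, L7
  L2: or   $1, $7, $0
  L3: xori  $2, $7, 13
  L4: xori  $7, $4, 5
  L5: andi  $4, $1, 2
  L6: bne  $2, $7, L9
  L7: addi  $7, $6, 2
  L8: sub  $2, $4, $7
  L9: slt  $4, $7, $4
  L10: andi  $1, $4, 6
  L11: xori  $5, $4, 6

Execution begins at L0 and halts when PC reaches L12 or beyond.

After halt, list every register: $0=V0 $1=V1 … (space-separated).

[0] andi  $2, $5, 5  →  {$0:0, $1:15, $2:5, $3:6, $4:13, $5:13, $6:14, $7:6}
[1] beq  $1, $2, L7  →  {$0:0, $1:15, $2:5, $3:6, $4:13, $5:13, $6:14, $7:6}  ⟨branch fallthrough⟩
[2] or   $1, $7, $0  →  {$0:0, $1:6, $2:5, $3:6, $4:13, $5:13, $6:14, $7:6}
[3] xori  $2, $7, 13  →  {$0:0, $1:6, $2:11, $3:6, $4:13, $5:13, $6:14, $7:6}
[4] xori  $7, $4, 5  →  {$0:0, $1:6, $2:11, $3:6, $4:13, $5:13, $6:14, $7:8}
[5] andi  $4, $1, 2  →  {$0:0, $1:6, $2:11, $3:6, $4:2, $5:13, $6:14, $7:8}
[6] bne  $2, $7, L9  →  {$0:0, $1:6, $2:11, $3:6, $4:2, $5:13, $6:14, $7:8}  ⟨branch taken⟩
[7] addi  $7, $6, 2  →  {$0:0, $1:6, $2:11, $3:6, $4:2, $5:13, $6:14, $7:16}
[9] slt  $4, $7, $4  →  {$0:0, $1:6, $2:11, $3:6, $4:0, $5:13, $6:14, $7:16}
[10] andi  $1, $4, 6  →  {$0:0, $1:0, $2:11, $3:6, $4:0, $5:13, $6:14, $7:16}
[11] xori  $5, $4, 6  →  {$0:0, $1:0, $2:11, $3:6, $4:0, $5:6, $6:14, $7:16}

$0=0 $1=0 $2=11 $3=6 $4=0 $5=6 $6=14 $7=16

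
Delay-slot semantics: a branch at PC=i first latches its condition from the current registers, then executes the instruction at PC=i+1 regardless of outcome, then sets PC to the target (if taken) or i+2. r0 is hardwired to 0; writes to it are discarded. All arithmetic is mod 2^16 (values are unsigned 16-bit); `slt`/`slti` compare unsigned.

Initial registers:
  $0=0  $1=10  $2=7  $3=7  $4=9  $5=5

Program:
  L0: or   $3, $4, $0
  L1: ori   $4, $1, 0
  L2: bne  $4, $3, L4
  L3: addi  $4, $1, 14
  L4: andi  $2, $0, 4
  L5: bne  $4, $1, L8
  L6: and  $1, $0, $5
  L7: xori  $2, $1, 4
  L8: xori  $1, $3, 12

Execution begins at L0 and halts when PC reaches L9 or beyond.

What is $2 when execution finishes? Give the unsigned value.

0

PC=0  or   $3, $4, $0        | $0=0 $1=10 $2=7 $3=9 $4=9 $5=5
PC=1  ori   $4, $1, 0        | $0=0 $1=10 $2=7 $3=9 $4=10 $5=5
PC=2  bne  $4, $3, L4        | $0=0 $1=10 $2=7 $3=9 $4=10 $5=5  [TAKEN]
PC=3  addi  $4, $1, 14       | $0=0 $1=10 $2=7 $3=9 $4=24 $5=5
PC=4  andi  $2, $0, 4        | $0=0 $1=10 $2=0 $3=9 $4=24 $5=5
PC=5  bne  $4, $1, L8        | $0=0 $1=10 $2=0 $3=9 $4=24 $5=5  [TAKEN]
PC=6  and  $1, $0, $5        | $0=0 $1=0 $2=0 $3=9 $4=24 $5=5
PC=8  xori  $1, $3, 12       | $0=0 $1=5 $2=0 $3=9 $4=24 $5=5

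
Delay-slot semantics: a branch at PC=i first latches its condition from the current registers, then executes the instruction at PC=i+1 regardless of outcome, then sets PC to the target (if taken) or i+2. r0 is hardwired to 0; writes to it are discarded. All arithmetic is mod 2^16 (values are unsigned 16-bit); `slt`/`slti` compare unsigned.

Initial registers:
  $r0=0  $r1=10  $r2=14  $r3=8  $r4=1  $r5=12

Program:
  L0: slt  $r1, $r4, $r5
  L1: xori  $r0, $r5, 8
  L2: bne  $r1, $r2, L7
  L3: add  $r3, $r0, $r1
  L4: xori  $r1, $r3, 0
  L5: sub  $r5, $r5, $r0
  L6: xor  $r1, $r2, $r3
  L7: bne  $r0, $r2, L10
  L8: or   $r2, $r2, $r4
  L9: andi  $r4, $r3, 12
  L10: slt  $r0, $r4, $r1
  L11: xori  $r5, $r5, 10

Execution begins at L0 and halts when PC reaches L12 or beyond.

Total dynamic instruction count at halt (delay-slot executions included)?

PC=0  slt  $r1, $r4, $r5     | $r0=0 $r1=1 $r2=14 $r3=8 $r4=1 $r5=12
PC=1  xori  $r0, $r5, 8      | $r0=0 $r1=1 $r2=14 $r3=8 $r4=1 $r5=12
PC=2  bne  $r1, $r2, L7      | $r0=0 $r1=1 $r2=14 $r3=8 $r4=1 $r5=12  [TAKEN]
PC=3  add  $r3, $r0, $r1     | $r0=0 $r1=1 $r2=14 $r3=1 $r4=1 $r5=12
PC=7  bne  $r0, $r2, L10     | $r0=0 $r1=1 $r2=14 $r3=1 $r4=1 $r5=12  [TAKEN]
PC=8  or   $r2, $r2, $r4     | $r0=0 $r1=1 $r2=15 $r3=1 $r4=1 $r5=12
PC=10 slt  $r0, $r4, $r1     | $r0=0 $r1=1 $r2=15 $r3=1 $r4=1 $r5=12
PC=11 xori  $r5, $r5, 10     | $r0=0 $r1=1 $r2=15 $r3=1 $r4=1 $r5=6

8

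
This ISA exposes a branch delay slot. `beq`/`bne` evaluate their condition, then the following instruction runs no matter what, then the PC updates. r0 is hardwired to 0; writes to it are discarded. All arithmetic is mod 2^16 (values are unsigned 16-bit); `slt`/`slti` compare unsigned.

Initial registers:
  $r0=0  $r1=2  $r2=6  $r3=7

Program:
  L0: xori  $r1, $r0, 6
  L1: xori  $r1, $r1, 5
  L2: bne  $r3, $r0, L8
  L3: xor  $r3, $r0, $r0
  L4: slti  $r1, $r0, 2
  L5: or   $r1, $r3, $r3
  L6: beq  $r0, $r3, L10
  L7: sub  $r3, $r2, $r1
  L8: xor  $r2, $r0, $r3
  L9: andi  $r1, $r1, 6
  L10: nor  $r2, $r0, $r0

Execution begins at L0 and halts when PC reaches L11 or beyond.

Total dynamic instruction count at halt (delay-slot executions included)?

7

#0 xori  $r1, $r0, 6 ; 0/6/6/7
#1 xori  $r1, $r1, 5 ; 0/3/6/7
#2 bne  $r3, $r0, L8 ; 0/3/6/7 ; →target
#3 xor  $r3, $r0, $r0 ; 0/3/6/0
#8 xor  $r2, $r0, $r3 ; 0/3/0/0
#9 andi  $r1, $r1, 6 ; 0/2/0/0
#10 nor  $r2, $r0, $r0 ; 0/2/65535/0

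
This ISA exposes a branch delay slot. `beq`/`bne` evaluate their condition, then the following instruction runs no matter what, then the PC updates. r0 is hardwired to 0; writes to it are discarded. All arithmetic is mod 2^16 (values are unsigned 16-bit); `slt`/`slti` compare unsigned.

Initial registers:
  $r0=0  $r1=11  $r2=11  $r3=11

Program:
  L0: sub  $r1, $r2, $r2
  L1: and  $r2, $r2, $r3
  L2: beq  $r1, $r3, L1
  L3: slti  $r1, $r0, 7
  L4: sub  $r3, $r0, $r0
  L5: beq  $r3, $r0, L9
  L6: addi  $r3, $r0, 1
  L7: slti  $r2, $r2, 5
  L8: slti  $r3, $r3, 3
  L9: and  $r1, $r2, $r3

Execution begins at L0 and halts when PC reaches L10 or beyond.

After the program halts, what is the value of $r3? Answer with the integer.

1

  step pc=0: sub  $r1, $r2, $r2  regs=(0,0,11,11)
  step pc=1: and  $r2, $r2, $r3  regs=(0,0,11,11)
  step pc=2: beq  $r1, $r3, L1  cond=F  regs=(0,0,11,11)
  step pc=3: slti  $r1, $r0, 7  regs=(0,1,11,11)
  step pc=4: sub  $r3, $r0, $r0  regs=(0,1,11,0)
  step pc=5: beq  $r3, $r0, L9  cond=T  regs=(0,1,11,0)
  step pc=6: addi  $r3, $r0, 1  regs=(0,1,11,1)
  step pc=9: and  $r1, $r2, $r3  regs=(0,1,11,1)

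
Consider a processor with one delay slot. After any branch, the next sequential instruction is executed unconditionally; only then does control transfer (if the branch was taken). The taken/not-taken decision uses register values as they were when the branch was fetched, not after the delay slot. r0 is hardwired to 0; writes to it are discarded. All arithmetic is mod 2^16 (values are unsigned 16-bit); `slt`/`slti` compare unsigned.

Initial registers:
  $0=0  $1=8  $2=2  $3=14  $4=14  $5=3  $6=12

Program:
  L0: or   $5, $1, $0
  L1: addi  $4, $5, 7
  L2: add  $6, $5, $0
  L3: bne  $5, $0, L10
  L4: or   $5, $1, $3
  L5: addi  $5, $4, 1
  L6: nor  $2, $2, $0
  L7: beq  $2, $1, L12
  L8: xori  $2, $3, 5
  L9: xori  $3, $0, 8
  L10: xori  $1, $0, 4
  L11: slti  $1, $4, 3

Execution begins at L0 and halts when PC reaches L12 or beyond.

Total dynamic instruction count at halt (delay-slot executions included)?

  step pc=0: or   $5, $1, $0  regs=(0,8,2,14,14,8,12)
  step pc=1: addi  $4, $5, 7  regs=(0,8,2,14,15,8,12)
  step pc=2: add  $6, $5, $0  regs=(0,8,2,14,15,8,8)
  step pc=3: bne  $5, $0, L10  cond=T  regs=(0,8,2,14,15,8,8)
  step pc=4: or   $5, $1, $3  regs=(0,8,2,14,15,14,8)
  step pc=10: xori  $1, $0, 4  regs=(0,4,2,14,15,14,8)
  step pc=11: slti  $1, $4, 3  regs=(0,0,2,14,15,14,8)

7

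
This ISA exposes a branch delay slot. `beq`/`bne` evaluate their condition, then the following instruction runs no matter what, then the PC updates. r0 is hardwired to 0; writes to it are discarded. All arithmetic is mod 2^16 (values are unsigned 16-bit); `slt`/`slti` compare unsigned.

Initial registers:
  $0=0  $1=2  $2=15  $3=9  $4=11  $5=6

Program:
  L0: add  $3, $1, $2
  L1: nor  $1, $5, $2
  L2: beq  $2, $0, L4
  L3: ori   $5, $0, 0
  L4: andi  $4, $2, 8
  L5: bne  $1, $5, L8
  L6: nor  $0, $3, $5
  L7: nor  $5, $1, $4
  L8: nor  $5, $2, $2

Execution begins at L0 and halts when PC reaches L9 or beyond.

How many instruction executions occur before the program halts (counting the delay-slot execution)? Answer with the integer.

8

PC=0  add  $3, $1, $2        | $0=0 $1=2 $2=15 $3=17 $4=11 $5=6
PC=1  nor  $1, $5, $2        | $0=0 $1=65520 $2=15 $3=17 $4=11 $5=6
PC=2  beq  $2, $0, L4        | $0=0 $1=65520 $2=15 $3=17 $4=11 $5=6  [not taken]
PC=3  ori   $5, $0, 0        | $0=0 $1=65520 $2=15 $3=17 $4=11 $5=0
PC=4  andi  $4, $2, 8        | $0=0 $1=65520 $2=15 $3=17 $4=8 $5=0
PC=5  bne  $1, $5, L8        | $0=0 $1=65520 $2=15 $3=17 $4=8 $5=0  [TAKEN]
PC=6  nor  $0, $3, $5        | $0=0 $1=65520 $2=15 $3=17 $4=8 $5=0
PC=8  nor  $5, $2, $2        | $0=0 $1=65520 $2=15 $3=17 $4=8 $5=65520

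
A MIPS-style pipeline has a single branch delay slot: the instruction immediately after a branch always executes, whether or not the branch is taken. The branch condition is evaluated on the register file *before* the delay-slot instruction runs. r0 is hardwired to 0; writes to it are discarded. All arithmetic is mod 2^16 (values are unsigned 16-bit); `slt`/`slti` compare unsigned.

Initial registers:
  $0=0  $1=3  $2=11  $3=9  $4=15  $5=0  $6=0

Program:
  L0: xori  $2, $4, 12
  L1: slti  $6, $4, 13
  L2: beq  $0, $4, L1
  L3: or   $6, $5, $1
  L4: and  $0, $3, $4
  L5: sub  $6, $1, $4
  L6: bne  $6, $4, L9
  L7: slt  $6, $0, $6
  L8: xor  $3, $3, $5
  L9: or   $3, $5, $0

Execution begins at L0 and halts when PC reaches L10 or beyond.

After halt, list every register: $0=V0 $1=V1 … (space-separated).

$0=0 $1=3 $2=3 $3=0 $4=15 $5=0 $6=1

PC=0  xori  $2, $4, 12       | $0=0 $1=3 $2=3 $3=9 $4=15 $5=0 $6=0
PC=1  slti  $6, $4, 13       | $0=0 $1=3 $2=3 $3=9 $4=15 $5=0 $6=0
PC=2  beq  $0, $4, L1        | $0=0 $1=3 $2=3 $3=9 $4=15 $5=0 $6=0  [not taken]
PC=3  or   $6, $5, $1        | $0=0 $1=3 $2=3 $3=9 $4=15 $5=0 $6=3
PC=4  and  $0, $3, $4        | $0=0 $1=3 $2=3 $3=9 $4=15 $5=0 $6=3
PC=5  sub  $6, $1, $4        | $0=0 $1=3 $2=3 $3=9 $4=15 $5=0 $6=65524
PC=6  bne  $6, $4, L9        | $0=0 $1=3 $2=3 $3=9 $4=15 $5=0 $6=65524  [TAKEN]
PC=7  slt  $6, $0, $6        | $0=0 $1=3 $2=3 $3=9 $4=15 $5=0 $6=1
PC=9  or   $3, $5, $0        | $0=0 $1=3 $2=3 $3=0 $4=15 $5=0 $6=1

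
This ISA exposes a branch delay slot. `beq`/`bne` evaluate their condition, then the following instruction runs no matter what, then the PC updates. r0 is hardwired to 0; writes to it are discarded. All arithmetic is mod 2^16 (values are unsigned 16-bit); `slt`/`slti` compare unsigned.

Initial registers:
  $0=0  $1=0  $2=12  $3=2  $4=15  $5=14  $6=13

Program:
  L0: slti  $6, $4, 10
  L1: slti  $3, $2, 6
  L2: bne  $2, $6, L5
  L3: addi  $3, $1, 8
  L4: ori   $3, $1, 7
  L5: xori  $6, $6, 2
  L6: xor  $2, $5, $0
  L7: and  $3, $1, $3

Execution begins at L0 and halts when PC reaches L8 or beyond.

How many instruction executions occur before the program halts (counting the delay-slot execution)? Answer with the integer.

7

PC=0  slti  $6, $4, 10       | $0=0 $1=0 $2=12 $3=2 $4=15 $5=14 $6=0
PC=1  slti  $3, $2, 6        | $0=0 $1=0 $2=12 $3=0 $4=15 $5=14 $6=0
PC=2  bne  $2, $6, L5        | $0=0 $1=0 $2=12 $3=0 $4=15 $5=14 $6=0  [TAKEN]
PC=3  addi  $3, $1, 8        | $0=0 $1=0 $2=12 $3=8 $4=15 $5=14 $6=0
PC=5  xori  $6, $6, 2        | $0=0 $1=0 $2=12 $3=8 $4=15 $5=14 $6=2
PC=6  xor  $2, $5, $0        | $0=0 $1=0 $2=14 $3=8 $4=15 $5=14 $6=2
PC=7  and  $3, $1, $3        | $0=0 $1=0 $2=14 $3=0 $4=15 $5=14 $6=2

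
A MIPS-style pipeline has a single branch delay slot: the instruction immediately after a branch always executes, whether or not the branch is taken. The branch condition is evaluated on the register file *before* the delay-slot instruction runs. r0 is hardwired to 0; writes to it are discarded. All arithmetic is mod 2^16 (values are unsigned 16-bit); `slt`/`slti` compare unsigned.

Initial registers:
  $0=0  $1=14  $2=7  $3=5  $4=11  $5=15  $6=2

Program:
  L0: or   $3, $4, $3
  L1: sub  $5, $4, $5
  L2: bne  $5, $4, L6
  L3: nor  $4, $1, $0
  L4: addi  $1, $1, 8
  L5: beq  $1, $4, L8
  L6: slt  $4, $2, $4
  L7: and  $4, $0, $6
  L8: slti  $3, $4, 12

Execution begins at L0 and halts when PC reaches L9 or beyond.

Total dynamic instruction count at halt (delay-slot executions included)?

  step pc=0: or   $3, $4, $3  regs=(0,14,7,15,11,15,2)
  step pc=1: sub  $5, $4, $5  regs=(0,14,7,15,11,65532,2)
  step pc=2: bne  $5, $4, L6  cond=T  regs=(0,14,7,15,11,65532,2)
  step pc=3: nor  $4, $1, $0  regs=(0,14,7,15,65521,65532,2)
  step pc=6: slt  $4, $2, $4  regs=(0,14,7,15,1,65532,2)
  step pc=7: and  $4, $0, $6  regs=(0,14,7,15,0,65532,2)
  step pc=8: slti  $3, $4, 12  regs=(0,14,7,1,0,65532,2)

7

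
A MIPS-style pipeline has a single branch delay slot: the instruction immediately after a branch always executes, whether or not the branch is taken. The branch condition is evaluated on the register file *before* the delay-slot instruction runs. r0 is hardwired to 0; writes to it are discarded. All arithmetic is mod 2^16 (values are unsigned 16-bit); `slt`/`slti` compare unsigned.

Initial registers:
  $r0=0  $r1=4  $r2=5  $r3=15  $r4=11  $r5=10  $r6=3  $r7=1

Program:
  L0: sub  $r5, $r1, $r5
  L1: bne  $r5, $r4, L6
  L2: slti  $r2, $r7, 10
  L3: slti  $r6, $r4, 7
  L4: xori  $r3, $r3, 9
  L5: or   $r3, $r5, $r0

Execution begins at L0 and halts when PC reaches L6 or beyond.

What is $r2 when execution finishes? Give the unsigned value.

#0 sub  $r5, $r1, $r5 ; 0/4/5/15/11/65530/3/1
#1 bne  $r5, $r4, L6 ; 0/4/5/15/11/65530/3/1 ; →target
#2 slti  $r2, $r7, 10 ; 0/4/1/15/11/65530/3/1

1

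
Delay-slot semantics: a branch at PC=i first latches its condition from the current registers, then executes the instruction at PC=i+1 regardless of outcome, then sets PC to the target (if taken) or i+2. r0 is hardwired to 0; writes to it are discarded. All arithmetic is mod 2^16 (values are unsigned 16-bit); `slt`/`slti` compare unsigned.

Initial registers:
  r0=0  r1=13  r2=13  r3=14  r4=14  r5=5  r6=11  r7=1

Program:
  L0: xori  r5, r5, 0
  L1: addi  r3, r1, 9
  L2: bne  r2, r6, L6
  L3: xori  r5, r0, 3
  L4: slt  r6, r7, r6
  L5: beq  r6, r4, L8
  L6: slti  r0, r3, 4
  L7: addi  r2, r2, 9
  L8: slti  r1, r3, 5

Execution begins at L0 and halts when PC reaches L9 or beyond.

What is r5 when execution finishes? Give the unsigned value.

PC=0  xori  r5, r5, 0        | r0=0 r1=13 r2=13 r3=14 r4=14 r5=5 r6=11 r7=1
PC=1  addi  r3, r1, 9        | r0=0 r1=13 r2=13 r3=22 r4=14 r5=5 r6=11 r7=1
PC=2  bne  r2, r6, L6        | r0=0 r1=13 r2=13 r3=22 r4=14 r5=5 r6=11 r7=1  [TAKEN]
PC=3  xori  r5, r0, 3        | r0=0 r1=13 r2=13 r3=22 r4=14 r5=3 r6=11 r7=1
PC=6  slti  r0, r3, 4        | r0=0 r1=13 r2=13 r3=22 r4=14 r5=3 r6=11 r7=1
PC=7  addi  r2, r2, 9        | r0=0 r1=13 r2=22 r3=22 r4=14 r5=3 r6=11 r7=1
PC=8  slti  r1, r3, 5        | r0=0 r1=0 r2=22 r3=22 r4=14 r5=3 r6=11 r7=1

3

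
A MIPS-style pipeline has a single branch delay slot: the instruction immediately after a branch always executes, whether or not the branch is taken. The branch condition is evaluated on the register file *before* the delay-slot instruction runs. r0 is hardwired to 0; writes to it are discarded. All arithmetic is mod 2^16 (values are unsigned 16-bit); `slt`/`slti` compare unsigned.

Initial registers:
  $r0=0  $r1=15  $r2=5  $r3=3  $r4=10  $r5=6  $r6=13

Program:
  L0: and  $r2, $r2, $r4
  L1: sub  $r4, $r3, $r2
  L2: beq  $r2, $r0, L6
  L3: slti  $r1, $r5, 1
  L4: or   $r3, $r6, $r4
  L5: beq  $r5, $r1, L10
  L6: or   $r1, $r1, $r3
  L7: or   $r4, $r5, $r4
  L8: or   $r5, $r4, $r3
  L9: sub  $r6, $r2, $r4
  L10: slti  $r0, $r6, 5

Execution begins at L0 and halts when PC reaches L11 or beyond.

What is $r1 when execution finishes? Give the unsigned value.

3

  step pc=0: and  $r2, $r2, $r4  regs=(0,15,0,3,10,6,13)
  step pc=1: sub  $r4, $r3, $r2  regs=(0,15,0,3,3,6,13)
  step pc=2: beq  $r2, $r0, L6  cond=T  regs=(0,15,0,3,3,6,13)
  step pc=3: slti  $r1, $r5, 1  regs=(0,0,0,3,3,6,13)
  step pc=6: or   $r1, $r1, $r3  regs=(0,3,0,3,3,6,13)
  step pc=7: or   $r4, $r5, $r4  regs=(0,3,0,3,7,6,13)
  step pc=8: or   $r5, $r4, $r3  regs=(0,3,0,3,7,7,13)
  step pc=9: sub  $r6, $r2, $r4  regs=(0,3,0,3,7,7,65529)
  step pc=10: slti  $r0, $r6, 5  regs=(0,3,0,3,7,7,65529)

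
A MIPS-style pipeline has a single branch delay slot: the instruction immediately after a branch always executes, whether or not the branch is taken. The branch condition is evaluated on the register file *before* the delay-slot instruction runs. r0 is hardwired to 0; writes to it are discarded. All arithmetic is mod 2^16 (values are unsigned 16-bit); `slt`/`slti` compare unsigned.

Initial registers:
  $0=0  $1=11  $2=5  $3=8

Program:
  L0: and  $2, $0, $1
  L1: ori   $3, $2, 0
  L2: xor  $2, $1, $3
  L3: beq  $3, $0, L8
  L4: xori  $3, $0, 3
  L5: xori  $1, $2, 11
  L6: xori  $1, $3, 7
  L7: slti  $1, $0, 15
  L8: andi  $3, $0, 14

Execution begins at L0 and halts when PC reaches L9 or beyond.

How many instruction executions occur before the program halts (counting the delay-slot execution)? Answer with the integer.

6

PC=0  and  $2, $0, $1        | $0=0 $1=11 $2=0 $3=8
PC=1  ori   $3, $2, 0        | $0=0 $1=11 $2=0 $3=0
PC=2  xor  $2, $1, $3        | $0=0 $1=11 $2=11 $3=0
PC=3  beq  $3, $0, L8        | $0=0 $1=11 $2=11 $3=0  [TAKEN]
PC=4  xori  $3, $0, 3        | $0=0 $1=11 $2=11 $3=3
PC=8  andi  $3, $0, 14       | $0=0 $1=11 $2=11 $3=0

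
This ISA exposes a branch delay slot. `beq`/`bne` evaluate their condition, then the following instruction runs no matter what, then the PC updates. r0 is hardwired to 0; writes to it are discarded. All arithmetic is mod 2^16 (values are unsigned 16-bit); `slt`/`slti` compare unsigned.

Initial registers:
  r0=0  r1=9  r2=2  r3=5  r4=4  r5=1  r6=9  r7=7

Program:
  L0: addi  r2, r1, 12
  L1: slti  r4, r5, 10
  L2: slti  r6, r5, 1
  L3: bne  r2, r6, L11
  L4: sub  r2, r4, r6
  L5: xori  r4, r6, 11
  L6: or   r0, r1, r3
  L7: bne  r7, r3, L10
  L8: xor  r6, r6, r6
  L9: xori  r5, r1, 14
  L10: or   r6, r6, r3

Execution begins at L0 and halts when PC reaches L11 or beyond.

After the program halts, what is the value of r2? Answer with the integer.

PC=0  addi  r2, r1, 12       | r0=0 r1=9 r2=21 r3=5 r4=4 r5=1 r6=9 r7=7
PC=1  slti  r4, r5, 10       | r0=0 r1=9 r2=21 r3=5 r4=1 r5=1 r6=9 r7=7
PC=2  slti  r6, r5, 1        | r0=0 r1=9 r2=21 r3=5 r4=1 r5=1 r6=0 r7=7
PC=3  bne  r2, r6, L11       | r0=0 r1=9 r2=21 r3=5 r4=1 r5=1 r6=0 r7=7  [TAKEN]
PC=4  sub  r2, r4, r6        | r0=0 r1=9 r2=1 r3=5 r4=1 r5=1 r6=0 r7=7

1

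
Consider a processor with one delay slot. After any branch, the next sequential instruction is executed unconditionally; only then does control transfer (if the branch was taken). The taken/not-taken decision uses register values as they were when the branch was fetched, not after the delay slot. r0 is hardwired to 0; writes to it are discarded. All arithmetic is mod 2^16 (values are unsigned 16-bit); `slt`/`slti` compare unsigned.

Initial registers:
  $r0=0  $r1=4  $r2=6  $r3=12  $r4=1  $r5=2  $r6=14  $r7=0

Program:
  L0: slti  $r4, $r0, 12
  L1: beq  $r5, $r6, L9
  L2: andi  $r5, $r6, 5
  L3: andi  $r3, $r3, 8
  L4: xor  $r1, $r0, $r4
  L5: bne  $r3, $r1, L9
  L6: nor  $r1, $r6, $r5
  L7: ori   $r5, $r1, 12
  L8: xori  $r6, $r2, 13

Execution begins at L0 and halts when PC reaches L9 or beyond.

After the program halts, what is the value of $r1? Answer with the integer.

65521

  step pc=0: slti  $r4, $r0, 12  regs=(0,4,6,12,1,2,14,0)
  step pc=1: beq  $r5, $r6, L9  cond=F  regs=(0,4,6,12,1,2,14,0)
  step pc=2: andi  $r5, $r6, 5  regs=(0,4,6,12,1,4,14,0)
  step pc=3: andi  $r3, $r3, 8  regs=(0,4,6,8,1,4,14,0)
  step pc=4: xor  $r1, $r0, $r4  regs=(0,1,6,8,1,4,14,0)
  step pc=5: bne  $r3, $r1, L9  cond=T  regs=(0,1,6,8,1,4,14,0)
  step pc=6: nor  $r1, $r6, $r5  regs=(0,65521,6,8,1,4,14,0)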